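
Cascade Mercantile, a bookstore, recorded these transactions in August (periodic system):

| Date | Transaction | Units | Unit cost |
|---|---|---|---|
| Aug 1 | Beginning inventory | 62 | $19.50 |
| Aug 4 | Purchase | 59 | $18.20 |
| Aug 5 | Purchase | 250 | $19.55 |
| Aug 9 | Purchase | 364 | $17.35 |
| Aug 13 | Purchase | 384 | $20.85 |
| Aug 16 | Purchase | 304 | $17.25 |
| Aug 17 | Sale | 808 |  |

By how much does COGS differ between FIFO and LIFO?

FIFO COGS: 62 @ $19.50 + 59 @ $18.20 + 250 @ $19.55 + 364 @ $17.35 + 73 @ $20.85 = $15,007.75
LIFO COGS: 304 @ $17.25 + 384 @ $20.85 + 120 @ $17.35 = $15,332.40
Difference = |$15,007.75 − $15,332.40| = $324.65

$324.65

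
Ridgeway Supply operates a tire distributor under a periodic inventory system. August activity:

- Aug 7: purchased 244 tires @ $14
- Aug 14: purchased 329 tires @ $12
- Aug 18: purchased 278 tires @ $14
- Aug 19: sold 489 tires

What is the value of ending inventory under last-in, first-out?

Aug 19, 489 sold [LIFO — newest first]: 278 @ $14 + 211 @ $12 = $6,424
Ending inventory: 244 @ $14 + 118 @ $12 = $4,832
Check: goods available $11,256 = COGS $6,424 + ending $4,832

Ending inventory = $4,832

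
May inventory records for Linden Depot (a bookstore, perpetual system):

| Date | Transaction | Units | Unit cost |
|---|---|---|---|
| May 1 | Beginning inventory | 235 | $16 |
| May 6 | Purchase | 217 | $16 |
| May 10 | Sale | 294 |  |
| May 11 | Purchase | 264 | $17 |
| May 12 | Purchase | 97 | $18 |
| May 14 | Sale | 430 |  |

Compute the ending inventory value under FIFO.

May 10, 294 sold [FIFO — oldest first]: 235 @ $16 + 59 @ $16 = $4,704
May 14, 430 sold [FIFO — oldest first]: 158 @ $16 + 264 @ $17 + 8 @ $18 = $7,160
Total COGS = $4,704 + $7,160 = $11,864
Ending inventory: 89 @ $18 = $1,602

Ending inventory = $1,602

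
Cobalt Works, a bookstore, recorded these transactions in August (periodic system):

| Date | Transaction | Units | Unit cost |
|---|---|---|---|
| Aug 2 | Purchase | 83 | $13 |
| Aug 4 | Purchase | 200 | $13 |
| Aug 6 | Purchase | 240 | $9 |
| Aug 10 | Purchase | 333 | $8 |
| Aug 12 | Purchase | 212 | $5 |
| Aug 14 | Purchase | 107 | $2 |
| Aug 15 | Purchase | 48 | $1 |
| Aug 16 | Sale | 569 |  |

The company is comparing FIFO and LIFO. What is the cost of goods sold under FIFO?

COGS = $6,207

FIFO COGS: 83 @ $13 + 200 @ $13 + 240 @ $9 + 46 @ $8 = $6,207
LIFO COGS: 48 @ $1 + 107 @ $2 + 212 @ $5 + 202 @ $8 = $2,938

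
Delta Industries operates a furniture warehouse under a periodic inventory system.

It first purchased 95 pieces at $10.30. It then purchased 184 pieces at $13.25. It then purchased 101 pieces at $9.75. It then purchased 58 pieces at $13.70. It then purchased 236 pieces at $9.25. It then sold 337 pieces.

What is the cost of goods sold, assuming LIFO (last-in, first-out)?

Sale 1 (337) [LIFO — newest first]: 236 @ $9.25 + 58 @ $13.70 + 43 @ $9.75 = $3,396.85
Ending inventory: 95 @ $10.30 + 184 @ $13.25 + 58 @ $9.75 = $3,982.00
Check: goods available $7,378.85 = COGS $3,396.85 + ending $3,982.00

COGS = $3,396.85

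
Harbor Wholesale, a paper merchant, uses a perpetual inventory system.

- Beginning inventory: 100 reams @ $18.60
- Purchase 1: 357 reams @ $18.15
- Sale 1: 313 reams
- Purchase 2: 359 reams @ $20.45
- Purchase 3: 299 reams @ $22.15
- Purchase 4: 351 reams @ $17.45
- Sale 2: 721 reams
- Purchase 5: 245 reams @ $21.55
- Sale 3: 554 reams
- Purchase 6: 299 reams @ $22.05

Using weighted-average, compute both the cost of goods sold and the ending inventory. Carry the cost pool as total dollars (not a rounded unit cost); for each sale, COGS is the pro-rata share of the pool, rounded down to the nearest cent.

COGS = $31,202.99; ending inventory = $9,098.61

After Beginning: 100 on hand, pool $1,860.00 (≈ $18.6000 each)
After Purchase 1: 457 on hand, pool $8,339.55 (≈ $18.2485 each)
Sale 1, sell 313: 313/457 × $8,339.55 → $5,711.77
After Purchase 2: 503 on hand, pool $9,969.33 (≈ $19.8197 each)
After Purchase 3: 802 on hand, pool $16,592.18 (≈ $20.6885 each)
After Purchase 4: 1153 on hand, pool $22,717.13 (≈ $19.7026 each)
Sale 2, sell 721: 721/1153 × $22,717.13 → $14,205.59
After Purchase 5: 677 on hand, pool $13,791.29 (≈ $20.3712 each)
Sale 3, sell 554: 554/677 × $13,791.29 → $11,285.63
After Purchase 6: 422 on hand, pool $9,098.61 (≈ $21.5607 each)
Total COGS = $5,711.77 + $14,205.59 + $11,285.63 = $31,202.99
Ending inventory (cost pool remaining) = $9,098.61
Check: goods available $40,301.60 = COGS $31,202.99 + ending $9,098.61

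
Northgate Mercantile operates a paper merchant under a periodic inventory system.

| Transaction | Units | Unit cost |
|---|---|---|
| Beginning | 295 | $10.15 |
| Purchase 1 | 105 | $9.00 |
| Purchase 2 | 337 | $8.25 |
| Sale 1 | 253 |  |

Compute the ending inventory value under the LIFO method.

Ending inventory = $4,632.25

Sale 1 (253) [LIFO — newest first]: 253 @ $8.25 = $2,087.25
Ending inventory: 295 @ $10.15 + 105 @ $9.00 + 84 @ $8.25 = $4,632.25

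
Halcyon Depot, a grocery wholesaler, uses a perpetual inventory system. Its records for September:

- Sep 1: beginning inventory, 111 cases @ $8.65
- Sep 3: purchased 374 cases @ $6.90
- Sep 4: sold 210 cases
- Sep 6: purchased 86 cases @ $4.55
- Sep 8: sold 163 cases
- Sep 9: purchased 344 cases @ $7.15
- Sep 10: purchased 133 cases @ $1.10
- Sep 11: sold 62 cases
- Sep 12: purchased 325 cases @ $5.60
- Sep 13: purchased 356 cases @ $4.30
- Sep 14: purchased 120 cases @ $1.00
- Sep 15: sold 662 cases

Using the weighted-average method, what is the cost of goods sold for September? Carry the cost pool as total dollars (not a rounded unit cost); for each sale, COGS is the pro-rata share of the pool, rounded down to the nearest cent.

COGS = $6,268.82

After Sep 1: 111 on hand, pool $960.15 (≈ $8.6500 each)
After Sep 3: 485 on hand, pool $3,540.75 (≈ $7.3005 each)
Sep 4, sell 210: 210/485 × $3,540.75 → $1,533.10
After Sep 6: 361 on hand, pool $2,398.95 (≈ $6.6453 each)
Sep 8, sell 163: 163/361 × $2,398.95 → $1,083.18
After Sep 9: 542 on hand, pool $3,775.37 (≈ $6.9656 each)
After Sep 10: 675 on hand, pool $3,921.67 (≈ $5.8099 each)
Sep 11, sell 62: 62/675 × $3,921.67 → $360.21
After Sep 12: 938 on hand, pool $5,381.46 (≈ $5.7372 each)
After Sep 13: 1294 on hand, pool $6,912.26 (≈ $5.3418 each)
After Sep 14: 1414 on hand, pool $7,032.26 (≈ $4.9733 each)
Sep 15, sell 662: 662/1414 × $7,032.26 → $3,292.33
Total COGS = $1,533.10 + $1,083.18 + $360.21 + $3,292.33 = $6,268.82
Ending inventory (cost pool remaining) = $3,739.93
Check: goods available $10,008.75 = COGS $6,268.82 + ending $3,739.93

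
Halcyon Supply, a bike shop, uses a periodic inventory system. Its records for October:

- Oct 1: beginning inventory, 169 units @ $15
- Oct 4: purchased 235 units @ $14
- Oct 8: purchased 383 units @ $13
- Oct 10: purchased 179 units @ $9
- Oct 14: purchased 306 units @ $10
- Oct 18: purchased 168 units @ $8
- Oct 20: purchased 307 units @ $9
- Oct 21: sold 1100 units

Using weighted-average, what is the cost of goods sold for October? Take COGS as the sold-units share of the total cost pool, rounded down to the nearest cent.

COGS = $12,329.82

Oct 21, sell 1100: 1100/1747 × $19,582.00 → $12,329.82
Ending inventory (cost pool remaining) = $7,252.18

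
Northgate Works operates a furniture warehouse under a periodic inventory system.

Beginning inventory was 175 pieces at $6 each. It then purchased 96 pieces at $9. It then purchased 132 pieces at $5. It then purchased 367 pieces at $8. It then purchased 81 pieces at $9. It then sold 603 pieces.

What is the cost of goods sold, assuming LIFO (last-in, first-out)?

COGS = $4,532

Sale 1 (603) [LIFO — newest first]: 81 @ $9 + 367 @ $8 + 132 @ $5 + 23 @ $9 = $4,532
Ending inventory: 175 @ $6 + 73 @ $9 = $1,707
Check: goods available $6,239 = COGS $4,532 + ending $1,707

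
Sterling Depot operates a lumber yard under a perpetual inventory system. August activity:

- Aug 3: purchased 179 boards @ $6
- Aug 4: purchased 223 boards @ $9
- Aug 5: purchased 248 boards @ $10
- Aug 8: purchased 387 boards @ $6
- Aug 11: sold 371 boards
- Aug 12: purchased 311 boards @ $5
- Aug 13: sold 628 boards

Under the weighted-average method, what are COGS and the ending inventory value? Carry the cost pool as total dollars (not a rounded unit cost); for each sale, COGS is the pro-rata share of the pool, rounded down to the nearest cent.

COGS = $7,074.03; ending inventory = $2,363.97

After Aug 3: 179 on hand, pool $1,074.00 (≈ $6.0000 each)
After Aug 4: 402 on hand, pool $3,081.00 (≈ $7.6642 each)
After Aug 5: 650 on hand, pool $5,561.00 (≈ $8.5554 each)
After Aug 8: 1037 on hand, pool $7,883.00 (≈ $7.6017 each)
Aug 11, sell 371: 371/1037 × $7,883.00 → $2,820.24
After Aug 12: 977 on hand, pool $6,617.76 (≈ $6.7736 each)
Aug 13, sell 628: 628/977 × $6,617.76 → $4,253.79
Total COGS = $2,820.24 + $4,253.79 = $7,074.03
Ending inventory (cost pool remaining) = $2,363.97
Check: goods available $9,438.00 = COGS $7,074.03 + ending $2,363.97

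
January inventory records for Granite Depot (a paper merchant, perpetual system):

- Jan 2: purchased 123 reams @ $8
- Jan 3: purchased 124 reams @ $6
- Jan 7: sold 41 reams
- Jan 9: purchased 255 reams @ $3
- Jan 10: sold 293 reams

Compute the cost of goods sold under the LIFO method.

COGS = $1,239

Jan 7, 41 sold [LIFO — newest first]: 41 @ $6 = $246
Jan 10, 293 sold [LIFO — newest first]: 255 @ $3 + 38 @ $6 = $993
Total COGS = $246 + $993 = $1,239
Ending inventory: 123 @ $8 + 45 @ $6 = $1,254
Check: goods available $2,493 = COGS $1,239 + ending $1,254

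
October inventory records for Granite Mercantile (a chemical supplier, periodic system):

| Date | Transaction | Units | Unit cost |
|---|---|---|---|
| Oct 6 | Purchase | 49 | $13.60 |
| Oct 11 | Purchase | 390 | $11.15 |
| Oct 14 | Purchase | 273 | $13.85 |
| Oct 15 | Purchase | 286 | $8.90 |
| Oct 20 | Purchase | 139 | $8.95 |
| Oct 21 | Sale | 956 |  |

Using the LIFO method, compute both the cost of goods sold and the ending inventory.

COGS = $10,447.20; ending inventory = $2,138.20

Oct 21, 956 sold [LIFO — newest first]: 139 @ $8.95 + 286 @ $8.90 + 273 @ $13.85 + 258 @ $11.15 = $10,447.20
Ending inventory: 49 @ $13.60 + 132 @ $11.15 = $2,138.20
Check: goods available $12,585.40 = COGS $10,447.20 + ending $2,138.20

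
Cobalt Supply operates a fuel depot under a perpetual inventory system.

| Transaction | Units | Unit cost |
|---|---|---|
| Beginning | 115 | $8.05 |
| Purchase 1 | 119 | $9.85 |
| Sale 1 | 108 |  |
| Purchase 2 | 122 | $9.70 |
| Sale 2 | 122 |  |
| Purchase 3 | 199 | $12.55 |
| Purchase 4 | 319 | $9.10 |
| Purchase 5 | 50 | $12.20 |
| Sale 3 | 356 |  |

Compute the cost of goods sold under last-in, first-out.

Sale 1 (108) [LIFO — newest first]: 108 @ $9.85 = $1,063.80
Sale 2 (122) [LIFO — newest first]: 122 @ $9.70 = $1,183.40
Sale 3 (356) [LIFO — newest first]: 50 @ $12.20 + 306 @ $9.10 = $3,394.60
Total COGS = $1,063.80 + $1,183.40 + $3,394.60 = $5,641.80
Ending inventory: 115 @ $8.05 + 11 @ $9.85 + 199 @ $12.55 + 13 @ $9.10 = $3,649.85

COGS = $5,641.80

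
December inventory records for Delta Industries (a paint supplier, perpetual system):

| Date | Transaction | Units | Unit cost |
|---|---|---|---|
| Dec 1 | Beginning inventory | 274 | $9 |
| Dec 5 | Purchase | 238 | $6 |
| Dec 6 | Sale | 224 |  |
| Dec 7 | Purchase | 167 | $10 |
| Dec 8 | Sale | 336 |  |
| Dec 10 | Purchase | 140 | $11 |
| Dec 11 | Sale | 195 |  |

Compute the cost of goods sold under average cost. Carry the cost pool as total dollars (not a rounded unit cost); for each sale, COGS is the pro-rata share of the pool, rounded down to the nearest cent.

After Dec 1: 274 on hand, pool $2,466.00 (≈ $9.0000 each)
After Dec 5: 512 on hand, pool $3,894.00 (≈ $7.6055 each)
Dec 6, sell 224: 224/512 × $3,894.00 → $1,703.62
After Dec 7: 455 on hand, pool $3,860.38 (≈ $8.4844 each)
Dec 8, sell 336: 336/455 × $3,860.38 → $2,850.74
After Dec 10: 259 on hand, pool $2,549.64 (≈ $9.8442 each)
Dec 11, sell 195: 195/259 × $2,549.64 → $1,919.61
Total COGS = $1,703.62 + $2,850.74 + $1,919.61 = $6,473.97
Ending inventory (cost pool remaining) = $630.03

COGS = $6,473.97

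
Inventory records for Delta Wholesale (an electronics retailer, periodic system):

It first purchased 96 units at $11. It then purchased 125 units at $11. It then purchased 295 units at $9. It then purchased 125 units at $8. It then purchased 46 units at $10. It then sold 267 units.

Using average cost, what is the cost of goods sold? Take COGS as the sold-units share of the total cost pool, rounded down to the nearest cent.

COGS = $2,544.07

Sale 1, sell 267: 267/687 × $6,546.00 → $2,544.07
Ending inventory (cost pool remaining) = $4,001.93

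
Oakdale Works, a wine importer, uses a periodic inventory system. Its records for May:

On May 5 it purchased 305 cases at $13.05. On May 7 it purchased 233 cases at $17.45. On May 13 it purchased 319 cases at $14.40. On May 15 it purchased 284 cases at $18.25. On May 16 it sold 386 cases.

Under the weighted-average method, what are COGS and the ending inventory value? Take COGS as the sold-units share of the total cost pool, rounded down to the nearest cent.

COGS = $6,029.41; ending inventory = $11,793.29

May 16, sell 386: 386/1141 × $17,822.70 → $6,029.41
Ending inventory (cost pool remaining) = $11,793.29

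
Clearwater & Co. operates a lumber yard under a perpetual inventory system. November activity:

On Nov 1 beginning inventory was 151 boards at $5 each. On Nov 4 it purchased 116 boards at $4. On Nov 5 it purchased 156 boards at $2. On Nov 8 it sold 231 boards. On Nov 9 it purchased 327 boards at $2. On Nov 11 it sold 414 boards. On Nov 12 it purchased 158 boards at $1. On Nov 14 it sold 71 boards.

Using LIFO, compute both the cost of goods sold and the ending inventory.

Nov 8, 231 sold [LIFO — newest first]: 156 @ $2 + 75 @ $4 = $612
Nov 11, 414 sold [LIFO — newest first]: 327 @ $2 + 41 @ $4 + 46 @ $5 = $1,048
Nov 14, 71 sold [LIFO — newest first]: 71 @ $1 = $71
Total COGS = $612 + $1,048 + $71 = $1,731
Ending inventory: 105 @ $5 + 87 @ $1 = $612
Check: goods available $2,343 = COGS $1,731 + ending $612

COGS = $1,731; ending inventory = $612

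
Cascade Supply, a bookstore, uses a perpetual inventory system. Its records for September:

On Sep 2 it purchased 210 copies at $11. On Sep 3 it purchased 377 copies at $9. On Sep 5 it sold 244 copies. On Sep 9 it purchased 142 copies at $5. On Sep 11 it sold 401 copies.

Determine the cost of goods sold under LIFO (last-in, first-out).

Sep 5, 244 sold [LIFO — newest first]: 244 @ $9 = $2,196
Sep 11, 401 sold [LIFO — newest first]: 142 @ $5 + 133 @ $9 + 126 @ $11 = $3,293
Total COGS = $2,196 + $3,293 = $5,489
Ending inventory: 84 @ $11 = $924

COGS = $5,489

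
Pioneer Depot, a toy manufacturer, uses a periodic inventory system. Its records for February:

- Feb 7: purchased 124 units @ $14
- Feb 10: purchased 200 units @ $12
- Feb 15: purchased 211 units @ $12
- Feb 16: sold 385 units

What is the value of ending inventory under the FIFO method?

Feb 16, 385 sold [FIFO — oldest first]: 124 @ $14 + 200 @ $12 + 61 @ $12 = $4,868
Ending inventory: 150 @ $12 = $1,800

Ending inventory = $1,800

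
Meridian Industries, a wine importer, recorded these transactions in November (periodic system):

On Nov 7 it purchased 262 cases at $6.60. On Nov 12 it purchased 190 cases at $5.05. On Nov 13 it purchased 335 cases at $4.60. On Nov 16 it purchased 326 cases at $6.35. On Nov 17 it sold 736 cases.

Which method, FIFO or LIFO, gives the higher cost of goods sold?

FIFO

FIFO COGS: 262 @ $6.60 + 190 @ $5.05 + 284 @ $4.60 = $3,995.10
LIFO COGS: 326 @ $6.35 + 335 @ $4.60 + 75 @ $5.05 = $3,989.85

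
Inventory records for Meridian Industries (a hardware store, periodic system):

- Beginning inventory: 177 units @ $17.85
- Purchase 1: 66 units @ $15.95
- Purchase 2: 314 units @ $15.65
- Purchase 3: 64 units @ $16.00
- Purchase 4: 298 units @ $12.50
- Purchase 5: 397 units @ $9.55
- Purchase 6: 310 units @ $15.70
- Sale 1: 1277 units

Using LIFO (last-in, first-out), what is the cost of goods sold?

Sale 1 (1277) [LIFO — newest first]: 310 @ $15.70 + 397 @ $9.55 + 298 @ $12.50 + 64 @ $16.00 + 208 @ $15.65 = $16,662.55
Ending inventory: 177 @ $17.85 + 66 @ $15.95 + 106 @ $15.65 = $5,871.05
Check: goods available $22,533.60 = COGS $16,662.55 + ending $5,871.05

COGS = $16,662.55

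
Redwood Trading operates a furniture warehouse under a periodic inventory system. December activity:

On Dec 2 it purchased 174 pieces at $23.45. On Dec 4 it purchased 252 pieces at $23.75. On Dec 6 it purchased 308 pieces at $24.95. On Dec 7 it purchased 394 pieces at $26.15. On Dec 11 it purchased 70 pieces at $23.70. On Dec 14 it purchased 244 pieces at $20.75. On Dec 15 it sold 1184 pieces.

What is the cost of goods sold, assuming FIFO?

COGS = $29,380.20

Dec 15, 1184 sold [FIFO — oldest first]: 174 @ $23.45 + 252 @ $23.75 + 308 @ $24.95 + 394 @ $26.15 + 56 @ $23.70 = $29,380.20
Ending inventory: 14 @ $23.70 + 244 @ $20.75 = $5,394.80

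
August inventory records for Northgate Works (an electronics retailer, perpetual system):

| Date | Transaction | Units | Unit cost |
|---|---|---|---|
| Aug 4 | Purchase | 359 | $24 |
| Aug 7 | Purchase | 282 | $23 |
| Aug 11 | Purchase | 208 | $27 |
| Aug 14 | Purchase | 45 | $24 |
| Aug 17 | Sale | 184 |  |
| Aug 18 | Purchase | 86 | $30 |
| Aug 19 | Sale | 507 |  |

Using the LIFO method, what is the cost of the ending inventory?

Aug 17, 184 sold [LIFO — newest first]: 45 @ $24 + 139 @ $27 = $4,833
Aug 19, 507 sold [LIFO — newest first]: 86 @ $30 + 69 @ $27 + 282 @ $23 + 70 @ $24 = $12,609
Total COGS = $4,833 + $12,609 = $17,442
Ending inventory: 289 @ $24 = $6,936
Check: goods available $24,378 = COGS $17,442 + ending $6,936

Ending inventory = $6,936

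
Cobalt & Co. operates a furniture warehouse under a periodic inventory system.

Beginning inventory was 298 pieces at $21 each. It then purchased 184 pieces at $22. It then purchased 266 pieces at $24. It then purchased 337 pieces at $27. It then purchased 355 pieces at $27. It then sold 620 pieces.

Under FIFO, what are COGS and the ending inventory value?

COGS = $13,618; ending inventory = $21,756

Sale 1 (620) [FIFO — oldest first]: 298 @ $21 + 184 @ $22 + 138 @ $24 = $13,618
Ending inventory: 128 @ $24 + 337 @ $27 + 355 @ $27 = $21,756
Check: goods available $35,374 = COGS $13,618 + ending $21,756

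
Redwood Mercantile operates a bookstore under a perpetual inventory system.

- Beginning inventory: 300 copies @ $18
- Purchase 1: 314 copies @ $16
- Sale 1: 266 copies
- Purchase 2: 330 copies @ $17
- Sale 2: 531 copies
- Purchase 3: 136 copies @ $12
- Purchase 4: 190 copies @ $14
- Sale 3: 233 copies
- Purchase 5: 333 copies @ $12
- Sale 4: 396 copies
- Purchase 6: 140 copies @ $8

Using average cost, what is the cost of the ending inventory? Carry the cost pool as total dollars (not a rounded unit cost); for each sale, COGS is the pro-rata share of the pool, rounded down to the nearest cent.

After Beginning: 300 on hand, pool $5,400.00 (≈ $18.0000 each)
After Purchase 1: 614 on hand, pool $10,424.00 (≈ $16.9772 each)
Sale 1, sell 266: 266/614 × $10,424.00 → $4,515.93
After Purchase 2: 678 on hand, pool $11,518.07 (≈ $16.9883 each)
Sale 2, sell 531: 531/678 × $11,518.07 → $9,020.78
After Purchase 3: 283 on hand, pool $4,129.29 (≈ $14.5911 each)
After Purchase 4: 473 on hand, pool $6,789.29 (≈ $14.3537 each)
Sale 3, sell 233: 233/473 × $6,789.29 → $3,344.40
After Purchase 5: 573 on hand, pool $7,440.89 (≈ $12.9858 each)
Sale 4, sell 396: 396/573 × $7,440.89 → $5,142.39
After Purchase 6: 317 on hand, pool $3,418.50 (≈ $10.7839 each)
Total COGS = $4,515.93 + $9,020.78 + $3,344.40 + $5,142.39 = $22,023.50
Ending inventory (cost pool remaining) = $3,418.50
Check: goods available $25,442.00 = COGS $22,023.50 + ending $3,418.50

Ending inventory = $3,418.50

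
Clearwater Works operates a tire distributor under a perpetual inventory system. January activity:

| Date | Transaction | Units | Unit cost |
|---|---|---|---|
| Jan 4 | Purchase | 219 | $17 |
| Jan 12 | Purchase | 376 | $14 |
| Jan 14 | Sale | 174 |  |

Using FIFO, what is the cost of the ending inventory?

Ending inventory = $6,029

Jan 14, 174 sold [FIFO — oldest first]: 174 @ $17 = $2,958
Ending inventory: 45 @ $17 + 376 @ $14 = $6,029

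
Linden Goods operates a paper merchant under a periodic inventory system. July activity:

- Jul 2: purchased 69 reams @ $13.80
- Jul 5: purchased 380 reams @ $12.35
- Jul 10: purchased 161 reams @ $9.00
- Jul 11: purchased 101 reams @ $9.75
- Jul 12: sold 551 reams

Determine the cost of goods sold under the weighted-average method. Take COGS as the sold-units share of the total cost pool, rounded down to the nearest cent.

COGS = $6,260.90

Jul 12, sell 551: 551/711 × $8,078.95 → $6,260.90
Ending inventory (cost pool remaining) = $1,818.05
Check: goods available $8,078.95 = COGS $6,260.90 + ending $1,818.05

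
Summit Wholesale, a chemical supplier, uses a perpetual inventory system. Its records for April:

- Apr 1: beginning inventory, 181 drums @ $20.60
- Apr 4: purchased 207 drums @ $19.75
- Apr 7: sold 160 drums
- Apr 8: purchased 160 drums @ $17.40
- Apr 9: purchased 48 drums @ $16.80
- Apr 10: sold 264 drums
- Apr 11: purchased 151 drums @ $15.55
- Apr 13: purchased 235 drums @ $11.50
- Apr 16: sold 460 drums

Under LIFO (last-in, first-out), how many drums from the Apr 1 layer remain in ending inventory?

Apr 7, 160 sold [LIFO — newest first]: 160 @ $19.75 = $3,160.00
Apr 10, 264 sold [LIFO — newest first]: 48 @ $16.80 + 160 @ $17.40 + 47 @ $19.75 + 9 @ $20.60 = $4,704.05
Apr 16, 460 sold [LIFO — newest first]: 235 @ $11.50 + 151 @ $15.55 + 74 @ $20.60 = $6,574.95
Total COGS = $3,160.00 + $4,704.05 + $6,574.95 = $14,439.00
Ending inventory: 98 @ $20.60 = $2,018.80
Check: goods available $16,457.80 = COGS $14,439.00 + ending $2,018.80

98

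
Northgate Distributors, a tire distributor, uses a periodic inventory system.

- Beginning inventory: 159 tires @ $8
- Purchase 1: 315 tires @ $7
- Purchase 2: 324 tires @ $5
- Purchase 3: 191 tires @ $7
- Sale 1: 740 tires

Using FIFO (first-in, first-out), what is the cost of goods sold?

Sale 1 (740) [FIFO — oldest first]: 159 @ $8 + 315 @ $7 + 266 @ $5 = $4,807
Ending inventory: 58 @ $5 + 191 @ $7 = $1,627

COGS = $4,807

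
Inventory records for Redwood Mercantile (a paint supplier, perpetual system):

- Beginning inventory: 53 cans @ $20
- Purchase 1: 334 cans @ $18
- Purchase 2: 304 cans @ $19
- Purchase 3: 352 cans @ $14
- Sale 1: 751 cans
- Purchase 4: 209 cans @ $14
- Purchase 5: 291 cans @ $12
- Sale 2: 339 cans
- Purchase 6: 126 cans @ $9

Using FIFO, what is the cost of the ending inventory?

Sale 1 (751) [FIFO — oldest first]: 53 @ $20 + 334 @ $18 + 304 @ $19 + 60 @ $14 = $13,688
Sale 2 (339) [FIFO — oldest first]: 292 @ $14 + 47 @ $14 = $4,746
Total COGS = $13,688 + $4,746 = $18,434
Ending inventory: 162 @ $14 + 291 @ $12 + 126 @ $9 = $6,894
Check: goods available $25,328 = COGS $18,434 + ending $6,894

Ending inventory = $6,894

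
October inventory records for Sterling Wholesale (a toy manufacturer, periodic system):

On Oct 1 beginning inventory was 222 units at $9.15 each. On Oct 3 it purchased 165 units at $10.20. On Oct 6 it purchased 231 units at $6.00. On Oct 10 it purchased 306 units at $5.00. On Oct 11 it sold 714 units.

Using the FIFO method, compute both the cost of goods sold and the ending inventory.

Oct 11, 714 sold [FIFO — oldest first]: 222 @ $9.15 + 165 @ $10.20 + 231 @ $6.00 + 96 @ $5.00 = $5,580.30
Ending inventory: 210 @ $5.00 = $1,050.00

COGS = $5,580.30; ending inventory = $1,050.00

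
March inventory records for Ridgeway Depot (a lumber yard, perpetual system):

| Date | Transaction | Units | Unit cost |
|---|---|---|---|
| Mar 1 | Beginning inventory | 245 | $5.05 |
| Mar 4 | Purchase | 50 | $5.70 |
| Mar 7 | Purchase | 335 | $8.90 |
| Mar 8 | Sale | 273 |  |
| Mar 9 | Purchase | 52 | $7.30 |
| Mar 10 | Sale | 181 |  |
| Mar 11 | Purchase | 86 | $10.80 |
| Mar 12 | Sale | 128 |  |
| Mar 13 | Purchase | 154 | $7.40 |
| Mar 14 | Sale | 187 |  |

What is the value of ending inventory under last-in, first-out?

Ending inventory = $772.65

Mar 8, 273 sold [LIFO — newest first]: 273 @ $8.90 = $2,429.70
Mar 10, 181 sold [LIFO — newest first]: 52 @ $7.30 + 62 @ $8.90 + 50 @ $5.70 + 17 @ $5.05 = $1,302.25
Mar 12, 128 sold [LIFO — newest first]: 86 @ $10.80 + 42 @ $5.05 = $1,140.90
Mar 14, 187 sold [LIFO — newest first]: 154 @ $7.40 + 33 @ $5.05 = $1,306.25
Total COGS = $2,429.70 + $1,302.25 + $1,140.90 + $1,306.25 = $6,179.10
Ending inventory: 153 @ $5.05 = $772.65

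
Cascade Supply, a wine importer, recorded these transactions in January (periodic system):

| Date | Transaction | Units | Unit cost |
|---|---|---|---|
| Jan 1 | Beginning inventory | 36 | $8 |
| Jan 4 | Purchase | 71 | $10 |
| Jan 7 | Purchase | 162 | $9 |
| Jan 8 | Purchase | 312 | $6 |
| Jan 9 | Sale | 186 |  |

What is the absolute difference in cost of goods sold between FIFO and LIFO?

$593

FIFO COGS: 36 @ $8 + 71 @ $10 + 79 @ $9 = $1,709
LIFO COGS: 186 @ $6 = $1,116
Difference = |$1,709 − $1,116| = $593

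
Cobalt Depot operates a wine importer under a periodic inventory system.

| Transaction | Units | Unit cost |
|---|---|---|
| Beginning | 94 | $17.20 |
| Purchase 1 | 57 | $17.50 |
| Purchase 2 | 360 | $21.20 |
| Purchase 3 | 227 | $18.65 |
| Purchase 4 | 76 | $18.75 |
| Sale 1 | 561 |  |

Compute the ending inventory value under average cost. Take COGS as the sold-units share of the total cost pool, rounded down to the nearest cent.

Ending inventory = $4,943.40

Sale 1, sell 561: 561/814 × $15,904.85 → $10,961.45
Ending inventory (cost pool remaining) = $4,943.40
Check: goods available $15,904.85 = COGS $10,961.45 + ending $4,943.40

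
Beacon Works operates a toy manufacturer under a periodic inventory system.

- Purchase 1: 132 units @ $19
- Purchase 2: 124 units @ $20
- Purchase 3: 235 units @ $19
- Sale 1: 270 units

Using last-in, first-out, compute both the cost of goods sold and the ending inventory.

COGS = $5,165; ending inventory = $4,288

Sale 1 (270) [LIFO — newest first]: 235 @ $19 + 35 @ $20 = $5,165
Ending inventory: 132 @ $19 + 89 @ $20 = $4,288
Check: goods available $9,453 = COGS $5,165 + ending $4,288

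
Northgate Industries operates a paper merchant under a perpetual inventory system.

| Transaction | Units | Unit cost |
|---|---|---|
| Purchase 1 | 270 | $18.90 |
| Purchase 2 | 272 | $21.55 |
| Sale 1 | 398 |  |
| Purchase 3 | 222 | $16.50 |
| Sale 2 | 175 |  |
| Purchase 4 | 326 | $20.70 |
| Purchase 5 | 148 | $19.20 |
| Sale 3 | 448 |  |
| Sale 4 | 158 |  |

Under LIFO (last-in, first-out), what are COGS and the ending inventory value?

COGS = $23,102.30; ending inventory = $1,115.10

Sale 1 (398) [LIFO — newest first]: 272 @ $21.55 + 126 @ $18.90 = $8,243.00
Sale 2 (175) [LIFO — newest first]: 175 @ $16.50 = $2,887.50
Sale 3 (448) [LIFO — newest first]: 148 @ $19.20 + 300 @ $20.70 = $9,051.60
Sale 4 (158) [LIFO — newest first]: 26 @ $20.70 + 47 @ $16.50 + 85 @ $18.90 = $2,920.20
Total COGS = $8,243.00 + $2,887.50 + $9,051.60 + $2,920.20 = $23,102.30
Ending inventory: 59 @ $18.90 = $1,115.10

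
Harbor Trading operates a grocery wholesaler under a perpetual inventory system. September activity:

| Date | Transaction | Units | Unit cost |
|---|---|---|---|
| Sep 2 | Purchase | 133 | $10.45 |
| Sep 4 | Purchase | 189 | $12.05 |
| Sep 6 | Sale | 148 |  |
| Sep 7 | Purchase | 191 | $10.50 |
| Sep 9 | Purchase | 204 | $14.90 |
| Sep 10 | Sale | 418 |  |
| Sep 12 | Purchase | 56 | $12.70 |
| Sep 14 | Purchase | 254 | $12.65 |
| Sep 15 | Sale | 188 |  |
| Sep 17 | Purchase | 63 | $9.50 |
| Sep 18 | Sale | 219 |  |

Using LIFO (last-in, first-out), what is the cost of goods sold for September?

Sep 6, 148 sold [LIFO — newest first]: 148 @ $12.05 = $1,783.40
Sep 10, 418 sold [LIFO — newest first]: 204 @ $14.90 + 191 @ $10.50 + 23 @ $12.05 = $5,322.25
Sep 15, 188 sold [LIFO — newest first]: 188 @ $12.65 = $2,378.20
Sep 18, 219 sold [LIFO — newest first]: 63 @ $9.50 + 66 @ $12.65 + 56 @ $12.70 + 18 @ $12.05 + 16 @ $10.45 = $2,528.70
Total COGS = $1,783.40 + $5,322.25 + $2,378.20 + $2,528.70 = $12,012.55
Ending inventory: 117 @ $10.45 = $1,222.65

COGS = $12,012.55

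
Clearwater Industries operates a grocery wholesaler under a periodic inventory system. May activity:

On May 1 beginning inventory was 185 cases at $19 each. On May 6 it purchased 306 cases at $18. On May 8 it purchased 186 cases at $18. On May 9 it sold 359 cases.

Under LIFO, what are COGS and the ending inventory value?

COGS = $6,462; ending inventory = $5,909

May 9, 359 sold [LIFO — newest first]: 186 @ $18 + 173 @ $18 = $6,462
Ending inventory: 185 @ $19 + 133 @ $18 = $5,909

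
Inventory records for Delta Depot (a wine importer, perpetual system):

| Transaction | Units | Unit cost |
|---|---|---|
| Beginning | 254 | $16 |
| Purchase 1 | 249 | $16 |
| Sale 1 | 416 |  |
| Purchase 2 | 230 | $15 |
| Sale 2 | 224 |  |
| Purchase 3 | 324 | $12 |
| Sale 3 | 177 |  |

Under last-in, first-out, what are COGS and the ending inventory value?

COGS = $12,140; ending inventory = $3,246

Sale 1 (416) [LIFO — newest first]: 249 @ $16 + 167 @ $16 = $6,656
Sale 2 (224) [LIFO — newest first]: 224 @ $15 = $3,360
Sale 3 (177) [LIFO — newest first]: 177 @ $12 = $2,124
Total COGS = $6,656 + $3,360 + $2,124 = $12,140
Ending inventory: 87 @ $16 + 6 @ $15 + 147 @ $12 = $3,246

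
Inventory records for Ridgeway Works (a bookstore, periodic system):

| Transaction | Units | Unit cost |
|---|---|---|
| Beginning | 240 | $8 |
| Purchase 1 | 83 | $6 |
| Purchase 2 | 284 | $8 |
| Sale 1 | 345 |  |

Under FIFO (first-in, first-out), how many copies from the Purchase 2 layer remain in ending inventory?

Sale 1 (345) [FIFO — oldest first]: 240 @ $8 + 83 @ $6 + 22 @ $8 = $2,594
Ending inventory: 262 @ $8 = $2,096

262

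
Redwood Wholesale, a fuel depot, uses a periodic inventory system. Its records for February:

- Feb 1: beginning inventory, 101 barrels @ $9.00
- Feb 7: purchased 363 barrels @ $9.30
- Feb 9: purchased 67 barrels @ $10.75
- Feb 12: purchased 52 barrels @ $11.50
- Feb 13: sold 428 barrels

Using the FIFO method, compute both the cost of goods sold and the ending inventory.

COGS = $3,950.10; ending inventory = $1,653.05

Feb 13, 428 sold [FIFO — oldest first]: 101 @ $9.00 + 327 @ $9.30 = $3,950.10
Ending inventory: 36 @ $9.30 + 67 @ $10.75 + 52 @ $11.50 = $1,653.05
Check: goods available $5,603.15 = COGS $3,950.10 + ending $1,653.05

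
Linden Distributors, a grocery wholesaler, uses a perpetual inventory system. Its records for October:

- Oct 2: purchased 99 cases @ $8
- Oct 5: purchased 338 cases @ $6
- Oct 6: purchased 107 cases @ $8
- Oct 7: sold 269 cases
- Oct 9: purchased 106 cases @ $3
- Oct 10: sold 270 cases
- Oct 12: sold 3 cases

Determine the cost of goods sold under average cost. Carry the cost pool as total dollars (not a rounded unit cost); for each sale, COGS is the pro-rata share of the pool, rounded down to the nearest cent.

COGS = $3,377.09

After Oct 2: 99 on hand, pool $792.00 (≈ $8.0000 each)
After Oct 5: 437 on hand, pool $2,820.00 (≈ $6.4531 each)
After Oct 6: 544 on hand, pool $3,676.00 (≈ $6.7574 each)
Oct 7, sell 269: 269/544 × $3,676.00 → $1,817.72
After Oct 9: 381 on hand, pool $2,176.28 (≈ $5.7120 each)
Oct 10, sell 270: 270/381 × $2,176.28 → $1,542.24
Oct 12, sell 3: 3/111 × $634.04 → $17.13
Total COGS = $1,817.72 + $1,542.24 + $17.13 = $3,377.09
Ending inventory (cost pool remaining) = $616.91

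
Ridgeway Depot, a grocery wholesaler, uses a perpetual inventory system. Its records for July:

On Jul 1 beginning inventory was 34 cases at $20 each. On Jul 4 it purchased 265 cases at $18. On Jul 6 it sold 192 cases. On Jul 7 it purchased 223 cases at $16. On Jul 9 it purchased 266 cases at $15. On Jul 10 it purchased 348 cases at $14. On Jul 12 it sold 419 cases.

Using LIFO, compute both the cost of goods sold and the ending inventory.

Jul 6, 192 sold [LIFO — newest first]: 192 @ $18 = $3,456
Jul 12, 419 sold [LIFO — newest first]: 348 @ $14 + 71 @ $15 = $5,937
Total COGS = $3,456 + $5,937 = $9,393
Ending inventory: 34 @ $20 + 73 @ $18 + 223 @ $16 + 195 @ $15 = $8,487
Check: goods available $17,880 = COGS $9,393 + ending $8,487

COGS = $9,393; ending inventory = $8,487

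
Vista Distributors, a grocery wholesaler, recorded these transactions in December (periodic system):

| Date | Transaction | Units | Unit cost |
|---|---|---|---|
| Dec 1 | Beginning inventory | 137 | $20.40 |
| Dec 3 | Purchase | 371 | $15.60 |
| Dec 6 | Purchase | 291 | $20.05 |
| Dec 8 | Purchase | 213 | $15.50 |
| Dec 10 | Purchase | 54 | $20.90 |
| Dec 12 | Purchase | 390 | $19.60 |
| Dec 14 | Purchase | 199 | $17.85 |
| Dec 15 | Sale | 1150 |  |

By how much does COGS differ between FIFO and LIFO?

FIFO COGS: 137 @ $20.40 + 371 @ $15.60 + 291 @ $20.05 + 213 @ $15.50 + 54 @ $20.90 + 84 @ $19.60 = $20,493.45
LIFO COGS: 199 @ $17.85 + 390 @ $19.60 + 54 @ $20.90 + 213 @ $15.50 + 291 @ $20.05 + 3 @ $15.60 = $21,507.60
Difference = |$20,493.45 − $21,507.60| = $1,014.15

$1,014.15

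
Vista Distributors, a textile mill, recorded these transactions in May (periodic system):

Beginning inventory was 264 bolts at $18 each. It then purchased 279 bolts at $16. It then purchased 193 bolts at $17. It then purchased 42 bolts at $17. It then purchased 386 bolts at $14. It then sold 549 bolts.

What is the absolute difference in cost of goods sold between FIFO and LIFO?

$1,143

FIFO COGS: 264 @ $18 + 279 @ $16 + 6 @ $17 = $9,318
LIFO COGS: 386 @ $14 + 42 @ $17 + 121 @ $17 = $8,175
Difference = |$9,318 − $8,175| = $1,143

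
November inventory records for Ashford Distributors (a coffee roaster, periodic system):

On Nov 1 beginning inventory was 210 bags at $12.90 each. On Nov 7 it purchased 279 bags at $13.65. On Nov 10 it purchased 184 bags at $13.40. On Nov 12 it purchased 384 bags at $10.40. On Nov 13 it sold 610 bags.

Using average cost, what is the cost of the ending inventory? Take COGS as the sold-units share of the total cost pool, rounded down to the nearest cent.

Ending inventory = $5,487.72

Nov 13, sell 610: 610/1057 × $12,976.55 → $7,488.83
Ending inventory (cost pool remaining) = $5,487.72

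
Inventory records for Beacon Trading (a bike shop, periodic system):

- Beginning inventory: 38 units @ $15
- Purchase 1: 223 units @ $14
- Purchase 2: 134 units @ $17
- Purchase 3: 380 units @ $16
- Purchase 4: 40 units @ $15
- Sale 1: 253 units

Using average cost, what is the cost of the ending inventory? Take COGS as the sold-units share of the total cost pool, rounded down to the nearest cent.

Sale 1, sell 253: 253/815 × $12,650.00 → $3,926.93
Ending inventory (cost pool remaining) = $8,723.07

Ending inventory = $8,723.07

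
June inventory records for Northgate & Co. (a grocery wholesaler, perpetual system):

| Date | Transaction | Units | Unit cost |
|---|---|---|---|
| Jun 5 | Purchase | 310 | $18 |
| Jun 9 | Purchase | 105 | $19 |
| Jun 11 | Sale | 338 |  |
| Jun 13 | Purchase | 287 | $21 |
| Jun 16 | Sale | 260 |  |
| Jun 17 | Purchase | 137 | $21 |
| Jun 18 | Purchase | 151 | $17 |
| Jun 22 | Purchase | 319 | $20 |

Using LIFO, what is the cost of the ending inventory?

Ending inventory = $13,777

Jun 11, 338 sold [LIFO — newest first]: 105 @ $19 + 233 @ $18 = $6,189
Jun 16, 260 sold [LIFO — newest first]: 260 @ $21 = $5,460
Total COGS = $6,189 + $5,460 = $11,649
Ending inventory: 77 @ $18 + 27 @ $21 + 137 @ $21 + 151 @ $17 + 319 @ $20 = $13,777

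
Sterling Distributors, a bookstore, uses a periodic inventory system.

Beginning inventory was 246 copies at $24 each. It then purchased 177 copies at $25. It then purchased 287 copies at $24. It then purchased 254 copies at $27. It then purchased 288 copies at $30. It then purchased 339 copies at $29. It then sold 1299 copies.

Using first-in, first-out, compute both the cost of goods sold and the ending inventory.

COGS = $34,078; ending inventory = $8,468

Sale 1 (1299) [FIFO — oldest first]: 246 @ $24 + 177 @ $25 + 287 @ $24 + 254 @ $27 + 288 @ $30 + 47 @ $29 = $34,078
Ending inventory: 292 @ $29 = $8,468
Check: goods available $42,546 = COGS $34,078 + ending $8,468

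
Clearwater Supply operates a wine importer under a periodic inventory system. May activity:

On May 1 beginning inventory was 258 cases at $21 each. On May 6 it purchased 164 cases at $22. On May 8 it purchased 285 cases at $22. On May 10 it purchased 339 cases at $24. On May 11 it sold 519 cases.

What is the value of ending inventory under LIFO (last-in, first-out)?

May 11, 519 sold [LIFO — newest first]: 339 @ $24 + 180 @ $22 = $12,096
Ending inventory: 258 @ $21 + 164 @ $22 + 105 @ $22 = $11,336

Ending inventory = $11,336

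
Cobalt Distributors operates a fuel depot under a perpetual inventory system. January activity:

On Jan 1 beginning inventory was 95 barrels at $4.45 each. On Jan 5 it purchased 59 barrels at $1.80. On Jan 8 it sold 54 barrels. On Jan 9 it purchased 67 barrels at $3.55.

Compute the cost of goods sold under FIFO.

Jan 8, 54 sold [FIFO — oldest first]: 54 @ $4.45 = $240.30
Ending inventory: 41 @ $4.45 + 59 @ $1.80 + 67 @ $3.55 = $526.50

COGS = $240.30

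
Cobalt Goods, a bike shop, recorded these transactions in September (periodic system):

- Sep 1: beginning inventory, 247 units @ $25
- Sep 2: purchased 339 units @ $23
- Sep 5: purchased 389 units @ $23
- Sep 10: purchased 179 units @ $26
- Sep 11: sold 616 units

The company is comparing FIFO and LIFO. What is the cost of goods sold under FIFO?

COGS = $14,662

FIFO COGS: 247 @ $25 + 339 @ $23 + 30 @ $23 = $14,662
LIFO COGS: 179 @ $26 + 389 @ $23 + 48 @ $23 = $14,705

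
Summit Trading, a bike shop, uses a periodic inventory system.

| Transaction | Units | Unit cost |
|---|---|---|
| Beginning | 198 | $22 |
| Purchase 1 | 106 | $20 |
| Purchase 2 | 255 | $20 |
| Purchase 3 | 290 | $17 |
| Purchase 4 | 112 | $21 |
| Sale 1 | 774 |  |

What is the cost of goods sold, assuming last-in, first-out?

COGS = $14,744

Sale 1 (774) [LIFO — newest first]: 112 @ $21 + 290 @ $17 + 255 @ $20 + 106 @ $20 + 11 @ $22 = $14,744
Ending inventory: 187 @ $22 = $4,114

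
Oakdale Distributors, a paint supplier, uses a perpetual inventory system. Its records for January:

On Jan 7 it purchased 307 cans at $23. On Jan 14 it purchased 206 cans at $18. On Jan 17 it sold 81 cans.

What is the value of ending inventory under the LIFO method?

Ending inventory = $9,311

Jan 17, 81 sold [LIFO — newest first]: 81 @ $18 = $1,458
Ending inventory: 307 @ $23 + 125 @ $18 = $9,311
Check: goods available $10,769 = COGS $1,458 + ending $9,311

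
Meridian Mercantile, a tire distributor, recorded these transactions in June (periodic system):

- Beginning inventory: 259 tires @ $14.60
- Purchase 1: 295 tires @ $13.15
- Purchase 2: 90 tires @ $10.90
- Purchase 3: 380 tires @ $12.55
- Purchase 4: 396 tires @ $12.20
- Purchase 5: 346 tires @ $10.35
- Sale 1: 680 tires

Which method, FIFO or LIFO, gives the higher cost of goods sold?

FIFO

FIFO COGS: 259 @ $14.60 + 295 @ $13.15 + 90 @ $10.90 + 36 @ $12.55 = $9,093.45
LIFO COGS: 346 @ $10.35 + 334 @ $12.20 = $7,655.90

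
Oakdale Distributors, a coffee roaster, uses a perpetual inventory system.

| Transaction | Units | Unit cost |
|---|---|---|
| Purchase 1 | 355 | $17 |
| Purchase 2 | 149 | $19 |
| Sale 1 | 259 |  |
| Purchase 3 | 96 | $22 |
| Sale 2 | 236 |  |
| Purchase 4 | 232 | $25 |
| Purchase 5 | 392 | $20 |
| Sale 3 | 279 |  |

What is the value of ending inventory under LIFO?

Sale 1 (259) [LIFO — newest first]: 149 @ $19 + 110 @ $17 = $4,701
Sale 2 (236) [LIFO — newest first]: 96 @ $22 + 140 @ $17 = $4,492
Sale 3 (279) [LIFO — newest first]: 279 @ $20 = $5,580
Total COGS = $4,701 + $4,492 + $5,580 = $14,773
Ending inventory: 105 @ $17 + 232 @ $25 + 113 @ $20 = $9,845

Ending inventory = $9,845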